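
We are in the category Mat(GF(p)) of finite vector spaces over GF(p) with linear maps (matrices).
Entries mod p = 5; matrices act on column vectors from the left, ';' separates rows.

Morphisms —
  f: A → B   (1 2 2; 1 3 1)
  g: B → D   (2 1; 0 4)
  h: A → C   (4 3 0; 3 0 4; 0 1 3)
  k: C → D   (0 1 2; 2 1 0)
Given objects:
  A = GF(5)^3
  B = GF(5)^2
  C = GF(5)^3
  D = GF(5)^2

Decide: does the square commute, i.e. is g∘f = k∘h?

Answer: DOES NOT COMMUTE

Work:
Path 1 = f;g:
  e0=(1,0,0) f→(1,1) g→(3,4)
  e1=(0,1,0) f→(2,3) g→(2,2)
  e2=(0,0,1) f→(2,1) g→(0,4)
  composite₁ = (3 2 0; 4 2 4)
Path 2 = h;k:
  e0=(1,0,0) h→(4,3,0) k→(3,1)
  e1=(0,1,0) h→(3,0,1) k→(2,1)
  e2=(0,0,1) h→(0,4,3) k→(0,4)
  composite₂ = (3 2 0; 1 1 4)
Equal? distinct morphisms ✗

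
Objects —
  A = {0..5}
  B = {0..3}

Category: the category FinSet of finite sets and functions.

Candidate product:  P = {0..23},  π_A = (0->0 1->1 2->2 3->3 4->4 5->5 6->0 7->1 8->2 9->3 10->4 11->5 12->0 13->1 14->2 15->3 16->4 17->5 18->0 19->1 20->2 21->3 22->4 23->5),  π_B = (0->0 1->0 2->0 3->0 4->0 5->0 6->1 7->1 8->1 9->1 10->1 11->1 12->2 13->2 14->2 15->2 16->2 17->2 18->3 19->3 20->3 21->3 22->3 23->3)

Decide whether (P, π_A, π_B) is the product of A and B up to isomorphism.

Answer: VALID PRODUCT

Derivation:
|A|·|B| = 6·4 = 24;  |P| = 24
Check the pairing map k ↦ (π_A(k), π_B(k)):
  0 -> (0,0)
  1 -> (1,0)
  2 -> (2,0)
  3 -> (3,0)
  4 -> (4,0)
  5 -> (5,0)
  6 -> (0,1)
  7 -> (1,1)
  8 -> (2,1)
  9 -> (3,1)
  10 -> (4,1)
  11 -> (5,1)
  12 -> (0,2)
  13 -> (1,2)
  14 -> (2,2)
  15 -> (3,2)
  16 -> (4,2)
  17 -> (5,2)
  18 -> (0,3)
  19 -> (1,3)
  20 -> (2,3)
  21 -> (3,3)
  22 -> (4,3)
  23 -> (5,3)
distinct pairs in image: 24 / 24 needed
  → bijection onto A×B; projections well-typed.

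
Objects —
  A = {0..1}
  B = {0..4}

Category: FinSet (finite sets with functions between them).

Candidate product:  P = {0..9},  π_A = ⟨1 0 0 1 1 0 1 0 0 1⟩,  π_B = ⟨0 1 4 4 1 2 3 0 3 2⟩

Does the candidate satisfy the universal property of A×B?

|A|·|B| = 2·5 = 10;  |P| = 10
Check the pairing map k ↦ (π_A(k), π_B(k)):
  0 -> (1,0)
  1 -> (0,1)
  2 -> (0,4)
  3 -> (1,4)
  4 -> (1,1)
  5 -> (0,2)
  6 -> (1,3)
  7 -> (0,0)
  8 -> (0,3)
  9 -> (1,2)
distinct pairs in image: 10 / 10 needed
  → bijection onto A×B; projections well-typed.

Answer: VALID PRODUCT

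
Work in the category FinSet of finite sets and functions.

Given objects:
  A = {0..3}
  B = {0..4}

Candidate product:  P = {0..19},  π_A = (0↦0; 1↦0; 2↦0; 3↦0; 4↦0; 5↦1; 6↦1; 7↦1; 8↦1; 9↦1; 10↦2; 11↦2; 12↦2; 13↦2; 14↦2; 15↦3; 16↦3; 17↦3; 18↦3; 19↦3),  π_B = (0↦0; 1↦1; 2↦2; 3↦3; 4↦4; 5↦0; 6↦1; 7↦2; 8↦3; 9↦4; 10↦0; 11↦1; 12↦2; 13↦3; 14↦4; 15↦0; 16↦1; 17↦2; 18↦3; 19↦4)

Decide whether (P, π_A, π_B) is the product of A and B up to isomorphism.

Answer: VALID PRODUCT

Work:
|A|·|B| = 4·5 = 20;  |P| = 20
Check the pairing map k ↦ (π_A(k), π_B(k)):
  0 ↦ (0,0)
  1 ↦ (0,1)
  2 ↦ (0,2)
  3 ↦ (0,3)
  4 ↦ (0,4)
  5 ↦ (1,0)
  6 ↦ (1,1)
  7 ↦ (1,2)
  8 ↦ (1,3)
  9 ↦ (1,4)
  10 ↦ (2,0)
  11 ↦ (2,1)
  12 ↦ (2,2)
  13 ↦ (2,3)
  14 ↦ (2,4)
  15 ↦ (3,0)
  16 ↦ (3,1)
  17 ↦ (3,2)
  18 ↦ (3,3)
  19 ↦ (3,4)
distinct pairs in image: 20 / 20 needed
  → bijection onto A×B; projections well-typed.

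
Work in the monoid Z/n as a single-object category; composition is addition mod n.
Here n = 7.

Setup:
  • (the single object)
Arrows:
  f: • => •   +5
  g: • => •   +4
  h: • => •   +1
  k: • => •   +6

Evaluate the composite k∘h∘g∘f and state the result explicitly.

  0 +5≡5 +4≡2 +1≡3 +6≡2  (mod 7)
composite: +2

Answer: +2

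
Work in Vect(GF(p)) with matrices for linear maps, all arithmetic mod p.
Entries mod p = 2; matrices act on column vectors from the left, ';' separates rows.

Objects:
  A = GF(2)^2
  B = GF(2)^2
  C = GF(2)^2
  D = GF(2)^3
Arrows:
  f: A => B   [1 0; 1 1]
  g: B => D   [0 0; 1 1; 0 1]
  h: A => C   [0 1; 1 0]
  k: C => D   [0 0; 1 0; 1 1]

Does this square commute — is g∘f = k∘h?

Answer: COMMUTES

Trace:
1) trace f;g:
  e0=(1,0) f=>(1,1) g=>(0,0,1)
  e1=(0,1) f=>(0,1) g=>(0,1,1)
  ⟦path⟧₁ = [0 0; 0 1; 1 1]
2) trace h;k:
  e0=(1,0) h=>(0,1) k=>(0,0,1)
  e1=(0,1) h=>(1,0) k=>(0,1,1)
  ⟦path⟧₂ = [0 0; 0 1; 1 1]
Equal? same morphism ✓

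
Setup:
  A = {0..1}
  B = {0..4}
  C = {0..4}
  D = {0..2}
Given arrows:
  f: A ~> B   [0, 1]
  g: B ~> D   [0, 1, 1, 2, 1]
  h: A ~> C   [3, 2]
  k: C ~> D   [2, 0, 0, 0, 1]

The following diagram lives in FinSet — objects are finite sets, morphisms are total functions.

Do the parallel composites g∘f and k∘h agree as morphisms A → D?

1) trace f;g:
  0 f~>0 g~>0
  1 f~>1 g~>1
  ⟦path⟧₁ = [0, 1]
2) trace h;k:
  0 h~>3 k~>0
  1 h~>2 k~>0
  ⟦path⟧₂ = [0, 0]
Equal? distinct morphisms ✗

Answer: DOES NOT COMMUTE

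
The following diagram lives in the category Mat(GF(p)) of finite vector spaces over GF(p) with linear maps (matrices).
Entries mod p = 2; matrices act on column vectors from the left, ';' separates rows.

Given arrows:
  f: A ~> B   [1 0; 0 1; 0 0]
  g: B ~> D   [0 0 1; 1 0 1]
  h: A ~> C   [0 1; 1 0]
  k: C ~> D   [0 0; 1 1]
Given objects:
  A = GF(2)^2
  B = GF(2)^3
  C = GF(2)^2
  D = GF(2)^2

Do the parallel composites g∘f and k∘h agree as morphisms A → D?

Answer: DOES NOT COMMUTE

Work:
Path 1 = f;g:
  e0=[1,0] f~>[1,0,0] g~>[0,1]
  e1=[0,1] f~>[0,1,0] g~>[0,0]
  ⟦path⟧₁ = [0 0; 1 0]
Path 2 = h;k:
  e0=[1,0] h~>[0,1] k~>[0,1]
  e1=[0,1] h~>[1,0] k~>[0,1]
  ⟦path⟧₂ = [0 0; 1 1]
Equal? NO — does not commute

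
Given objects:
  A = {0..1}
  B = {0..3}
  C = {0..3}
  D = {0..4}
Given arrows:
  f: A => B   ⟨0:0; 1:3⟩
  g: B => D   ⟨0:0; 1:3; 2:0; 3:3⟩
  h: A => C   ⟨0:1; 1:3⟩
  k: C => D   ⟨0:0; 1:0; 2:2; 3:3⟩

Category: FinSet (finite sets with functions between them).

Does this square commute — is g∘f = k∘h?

Path 1 = f;g:
  0 f=>0 g=>0
  1 f=>3 g=>3
  composite₁ = ⟨0:0; 1:3⟩
Path 2 = h;k:
  0 h=>1 k=>0
  1 h=>3 k=>3
  composite₂ = ⟨0:0; 1:3⟩
Equal? YES — commutes

Answer: COMMUTES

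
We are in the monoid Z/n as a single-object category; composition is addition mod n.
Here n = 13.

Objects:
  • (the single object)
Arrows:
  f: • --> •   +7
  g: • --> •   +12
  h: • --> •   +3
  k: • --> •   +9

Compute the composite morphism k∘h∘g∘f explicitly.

  0 +7≡7 +12≡6 +3≡9 +9≡5  (mod 13)
composite: +5

Answer: +5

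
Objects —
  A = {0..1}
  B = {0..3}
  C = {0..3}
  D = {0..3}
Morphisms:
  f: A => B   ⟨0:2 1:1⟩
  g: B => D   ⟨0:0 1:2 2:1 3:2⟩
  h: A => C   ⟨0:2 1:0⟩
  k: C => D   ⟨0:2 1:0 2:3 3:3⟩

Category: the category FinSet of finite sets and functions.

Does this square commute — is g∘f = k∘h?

1) trace f;g:
  0 f=>2 g=>1
  1 f=>1 g=>2
  ⟦path⟧₁ = ⟨0:1 1:2⟩
2) trace h;k:
  0 h=>2 k=>3
  1 h=>0 k=>2
  ⟦path⟧₂ = ⟨0:3 1:2⟩
Equal? NO — does not commute

Answer: DOES NOT COMMUTE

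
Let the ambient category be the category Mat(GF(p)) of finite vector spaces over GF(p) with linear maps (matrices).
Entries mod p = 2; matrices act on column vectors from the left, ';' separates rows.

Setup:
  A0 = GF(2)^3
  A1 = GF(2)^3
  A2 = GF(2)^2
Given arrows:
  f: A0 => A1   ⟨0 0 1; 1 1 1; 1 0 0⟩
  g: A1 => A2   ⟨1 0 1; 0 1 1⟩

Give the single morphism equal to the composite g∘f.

  e0=(1,0,0) f=>(0,1,1) g=>(1,0)
  e1=(0,1,0) f=>(0,1,0) g=>(0,1)
  e2=(0,0,1) f=>(1,1,0) g=>(1,1)
composite: ⟨1 0 1; 0 1 1⟩

Answer: ⟨1 0 1; 0 1 1⟩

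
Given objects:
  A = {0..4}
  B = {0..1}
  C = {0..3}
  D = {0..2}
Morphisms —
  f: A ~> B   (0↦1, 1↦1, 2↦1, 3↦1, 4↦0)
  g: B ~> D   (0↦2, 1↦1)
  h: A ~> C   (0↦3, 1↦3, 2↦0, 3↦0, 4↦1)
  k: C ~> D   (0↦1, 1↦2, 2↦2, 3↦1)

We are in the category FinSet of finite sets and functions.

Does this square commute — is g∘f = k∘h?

Path 1 = f;g:
  0 f~>1 g~>1
  1 f~>1 g~>1
  2 f~>1 g~>1
  3 f~>1 g~>1
  4 f~>0 g~>2
  ⟦path⟧₁ = (0↦1, 1↦1, 2↦1, 3↦1, 4↦2)
Path 2 = h;k:
  0 h~>3 k~>1
  1 h~>3 k~>1
  2 h~>0 k~>1
  3 h~>0 k~>1
  4 h~>1 k~>2
  ⟦path⟧₂ = (0↦1, 1↦1, 2↦1, 3↦1, 4↦2)
Equal? same morphism ✓

Answer: COMMUTES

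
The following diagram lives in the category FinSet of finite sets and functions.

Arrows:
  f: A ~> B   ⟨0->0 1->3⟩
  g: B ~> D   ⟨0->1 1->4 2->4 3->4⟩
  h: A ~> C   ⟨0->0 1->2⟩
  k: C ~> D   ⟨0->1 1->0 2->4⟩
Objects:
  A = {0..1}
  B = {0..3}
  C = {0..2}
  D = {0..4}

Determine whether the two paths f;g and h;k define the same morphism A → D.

Answer: COMMUTES

Derivation:
1) trace f;g:
  0 f~>0 g~>1
  1 f~>3 g~>4
  ⟦path⟧₁ = ⟨0->1 1->4⟩
2) trace h;k:
  0 h~>0 k~>1
  1 h~>2 k~>4
  ⟦path⟧₂ = ⟨0->1 1->4⟩
Equal? equal; square commutes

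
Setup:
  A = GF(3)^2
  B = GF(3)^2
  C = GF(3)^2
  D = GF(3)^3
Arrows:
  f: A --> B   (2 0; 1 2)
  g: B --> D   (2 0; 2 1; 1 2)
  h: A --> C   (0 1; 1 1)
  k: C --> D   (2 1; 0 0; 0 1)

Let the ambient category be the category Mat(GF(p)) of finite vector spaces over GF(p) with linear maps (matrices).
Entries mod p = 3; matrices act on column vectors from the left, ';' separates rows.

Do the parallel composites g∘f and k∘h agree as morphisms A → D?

1) trace f;g:
  e0=⟨1,0⟩ f-->⟨2,1⟩ g-->⟨1,2,1⟩
  e1=⟨0,1⟩ f-->⟨0,2⟩ g-->⟨0,2,1⟩
  ⟦path⟧₁ = (1 0; 2 2; 1 1)
2) trace h;k:
  e0=⟨1,0⟩ h-->⟨0,1⟩ k-->⟨1,0,1⟩
  e1=⟨0,1⟩ h-->⟨1,1⟩ k-->⟨0,0,1⟩
  ⟦path⟧₂ = (1 0; 0 0; 1 1)
Equal? differ; not commutative

Answer: DOES NOT COMMUTE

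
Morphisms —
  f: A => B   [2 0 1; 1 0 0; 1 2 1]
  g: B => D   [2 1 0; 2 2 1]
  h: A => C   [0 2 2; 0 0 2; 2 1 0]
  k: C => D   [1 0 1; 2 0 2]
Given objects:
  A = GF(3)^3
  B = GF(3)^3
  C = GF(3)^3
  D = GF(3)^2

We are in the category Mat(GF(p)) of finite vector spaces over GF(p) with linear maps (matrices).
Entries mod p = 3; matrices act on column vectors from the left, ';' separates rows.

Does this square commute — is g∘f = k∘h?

Along f;g (path 1):
  e0=(1,0,0) f=>(2,1,1) g=>(2,1)
  e1=(0,1,0) f=>(0,0,2) g=>(0,2)
  e2=(0,0,1) f=>(1,0,1) g=>(2,0)
  result₁ = [2 0 2; 1 2 0]
Along h;k (path 2):
  e0=(1,0,0) h=>(0,0,2) k=>(2,1)
  e1=(0,1,0) h=>(2,0,1) k=>(0,0)
  e2=(0,0,1) h=>(2,2,0) k=>(2,1)
  result₂ = [2 0 2; 1 0 1]
Equal? differ; not commutative

Answer: DOES NOT COMMUTE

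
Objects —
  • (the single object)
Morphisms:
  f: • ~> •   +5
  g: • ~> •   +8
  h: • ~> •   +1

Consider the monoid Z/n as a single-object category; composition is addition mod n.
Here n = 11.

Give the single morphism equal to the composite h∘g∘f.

  0 +5≡5 +8≡2 +1≡3  (mod 11)
composite: +3

Answer: +3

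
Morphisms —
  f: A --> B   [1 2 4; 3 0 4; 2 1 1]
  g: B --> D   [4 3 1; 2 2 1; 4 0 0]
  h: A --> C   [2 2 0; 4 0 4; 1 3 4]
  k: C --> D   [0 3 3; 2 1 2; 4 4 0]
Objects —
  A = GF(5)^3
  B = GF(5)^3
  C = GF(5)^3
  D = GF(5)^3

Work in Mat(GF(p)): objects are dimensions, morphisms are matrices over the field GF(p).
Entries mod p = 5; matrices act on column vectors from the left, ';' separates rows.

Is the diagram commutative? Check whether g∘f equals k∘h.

Along f;g (path 1):
  e0=[1,0,0] f-->[1,3,2] g-->[0,0,4]
  e1=[0,1,0] f-->[2,0,1] g-->[4,0,3]
  e2=[0,0,1] f-->[4,4,1] g-->[4,2,1]
  result₁ = [0 4 4; 0 0 2; 4 3 1]
Along h;k (path 2):
  e0=[1,0,0] h-->[2,4,1] k-->[0,0,4]
  e1=[0,1,0] h-->[2,0,3] k-->[4,0,3]
  e2=[0,0,1] h-->[0,4,4] k-->[4,2,1]
  result₂ = [0 4 4; 0 0 2; 4 3 1]
Equal? YES — commutes

Answer: COMMUTES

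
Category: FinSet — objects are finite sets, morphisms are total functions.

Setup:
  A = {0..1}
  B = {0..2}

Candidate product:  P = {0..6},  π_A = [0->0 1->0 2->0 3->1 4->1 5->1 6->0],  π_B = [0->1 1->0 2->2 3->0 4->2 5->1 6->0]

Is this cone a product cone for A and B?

|A|·|B| = 2·3 = 6;  |P| = 7
  → cardinalities differ; no bijection possible.

Answer: NOT A VALID PRODUCT — |P|=7 ≠ |A|·|B|=6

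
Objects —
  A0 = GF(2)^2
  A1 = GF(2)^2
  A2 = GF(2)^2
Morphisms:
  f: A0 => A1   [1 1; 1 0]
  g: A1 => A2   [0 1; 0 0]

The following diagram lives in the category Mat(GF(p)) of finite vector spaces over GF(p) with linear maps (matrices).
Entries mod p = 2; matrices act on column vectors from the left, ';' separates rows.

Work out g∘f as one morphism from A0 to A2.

  e0=[1,0] f=>[1,1] g=>[1,0]
  e1=[0,1] f=>[1,0] g=>[0,0]
⟦path⟧: [1 0; 0 0]

Answer: [1 0; 0 0]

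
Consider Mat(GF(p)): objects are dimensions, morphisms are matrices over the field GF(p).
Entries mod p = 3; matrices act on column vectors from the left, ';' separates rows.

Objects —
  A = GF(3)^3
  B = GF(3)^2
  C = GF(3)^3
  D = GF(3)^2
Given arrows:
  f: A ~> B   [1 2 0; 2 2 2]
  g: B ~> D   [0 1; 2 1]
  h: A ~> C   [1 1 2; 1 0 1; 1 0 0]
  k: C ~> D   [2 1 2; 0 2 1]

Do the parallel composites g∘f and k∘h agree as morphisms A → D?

Answer: DOES NOT COMMUTE

Derivation:
Path 1 = f;g:
  e0=⟨1,0,0⟩ f~>⟨1,2⟩ g~>⟨2,1⟩
  e1=⟨0,1,0⟩ f~>⟨2,2⟩ g~>⟨2,0⟩
  e2=⟨0,0,1⟩ f~>⟨0,2⟩ g~>⟨2,2⟩
  ⟦path⟧₁ = [2 2 2; 1 0 2]
Path 2 = h;k:
  e0=⟨1,0,0⟩ h~>⟨1,1,1⟩ k~>⟨2,0⟩
  e1=⟨0,1,0⟩ h~>⟨1,0,0⟩ k~>⟨2,0⟩
  e2=⟨0,0,1⟩ h~>⟨2,1,0⟩ k~>⟨2,2⟩
  ⟦path⟧₂ = [2 2 2; 0 0 2]
Equal? NO — does not commute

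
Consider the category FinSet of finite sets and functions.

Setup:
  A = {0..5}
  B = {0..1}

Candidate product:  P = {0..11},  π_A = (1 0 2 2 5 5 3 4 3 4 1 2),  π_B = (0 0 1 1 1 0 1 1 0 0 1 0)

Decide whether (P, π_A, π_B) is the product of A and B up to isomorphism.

|A|·|B| = 6·2 = 12;  |P| = 12
Check the pairing map k ↦ (π_A(k), π_B(k)):
  0 ↦ (1,0)
  1 ↦ (0,0)
  2 ↦ (2,1)
  3 ↦ (2,1)  ✗ repeats pair of k=2
  4 ↦ (5,1)
  5 ↦ (5,0)
  6 ↦ (3,1)
  7 ↦ (4,1)
  8 ↦ (3,0)
  9 ↦ (4,0)
  10 ↦ (1,1)
  11 ↦ (2,0)
distinct pairs in image: 11 / 12 needed
  → (2,1) hit at k=2 and k=3

Answer: NOT A VALID PRODUCT — duplicate pair at indices 2,3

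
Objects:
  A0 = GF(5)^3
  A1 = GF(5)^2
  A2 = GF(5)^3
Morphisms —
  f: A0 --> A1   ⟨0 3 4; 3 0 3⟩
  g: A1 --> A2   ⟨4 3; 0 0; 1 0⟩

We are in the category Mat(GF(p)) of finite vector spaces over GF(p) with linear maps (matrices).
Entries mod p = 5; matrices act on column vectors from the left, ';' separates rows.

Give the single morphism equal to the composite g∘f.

Answer: ⟨4 2 0; 0 0 0; 0 3 4⟩

Trace:
  e0=⟨1,0,0⟩ f-->⟨0,3⟩ g-->⟨4,0,0⟩
  e1=⟨0,1,0⟩ f-->⟨3,0⟩ g-->⟨2,0,3⟩
  e2=⟨0,0,1⟩ f-->⟨4,3⟩ g-->⟨0,0,4⟩
composite: ⟨4 2 0; 0 0 0; 0 3 4⟩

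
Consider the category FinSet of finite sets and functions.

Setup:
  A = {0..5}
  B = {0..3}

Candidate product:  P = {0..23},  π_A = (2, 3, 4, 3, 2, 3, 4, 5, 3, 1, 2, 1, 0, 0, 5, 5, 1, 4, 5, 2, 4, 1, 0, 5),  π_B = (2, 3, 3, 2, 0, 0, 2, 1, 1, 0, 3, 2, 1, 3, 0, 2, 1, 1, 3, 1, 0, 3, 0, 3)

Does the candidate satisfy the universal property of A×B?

Answer: NOT A VALID PRODUCT — duplicate pair at indices 23,18

Derivation:
|A|·|B| = 6·4 = 24;  |P| = 24
Check the pairing map k ↦ (π_A(k), π_B(k)):
  0 -> (2,2)
  1 -> (3,3)
  2 -> (4,3)
  3 -> (3,2)
  4 -> (2,0)
  5 -> (3,0)
  6 -> (4,2)
  7 -> (5,1)
  8 -> (3,1)
  9 -> (1,0)
  10 -> (2,3)
  11 -> (1,2)
  12 -> (0,1)
  13 -> (0,3)
  14 -> (5,0)
  15 -> (5,2)
  16 -> (1,1)
  17 -> (4,1)
  18 -> (5,3)
  19 -> (2,1)
  20 -> (4,0)
  21 -> (1,3)
  22 -> (0,0)
  23 -> (5,3)  ✗ repeats pair of k=18
distinct pairs in image: 23 / 24 needed
  → (5,3) hit at k=18 and k=23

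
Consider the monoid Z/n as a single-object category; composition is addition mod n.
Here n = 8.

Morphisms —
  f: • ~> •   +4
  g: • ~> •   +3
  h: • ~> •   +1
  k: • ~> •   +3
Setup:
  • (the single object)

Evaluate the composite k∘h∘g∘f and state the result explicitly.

Answer: +3

Derivation:
  0 +4≡4 +3≡7 +1≡0 +3≡3  (mod 8)
result: +3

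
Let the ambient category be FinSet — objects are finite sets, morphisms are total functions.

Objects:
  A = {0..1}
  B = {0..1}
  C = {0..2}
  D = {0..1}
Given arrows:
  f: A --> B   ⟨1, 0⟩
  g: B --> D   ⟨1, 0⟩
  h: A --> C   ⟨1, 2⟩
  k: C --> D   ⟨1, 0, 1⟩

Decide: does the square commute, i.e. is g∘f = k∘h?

Answer: COMMUTES

Derivation:
Path 1 = f;g:
  0 f-->1 g-->0
  1 f-->0 g-->1
  ⟦path⟧₁ = ⟨0, 1⟩
Path 2 = h;k:
  0 h-->1 k-->0
  1 h-->2 k-->1
  ⟦path⟧₂ = ⟨0, 1⟩
Equal? same morphism ✓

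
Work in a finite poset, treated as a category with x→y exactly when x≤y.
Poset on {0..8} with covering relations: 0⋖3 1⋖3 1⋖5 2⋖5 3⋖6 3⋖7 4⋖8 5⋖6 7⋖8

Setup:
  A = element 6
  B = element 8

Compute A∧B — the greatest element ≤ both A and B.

Answer: A∧B = 3

Trace:
{x : x≤A ∧ x≤B} = {0,1,3}  (A=6, B=8)
  0 ≤ 3
  1 ≤ 3
  3 ≤ 3
glb = 3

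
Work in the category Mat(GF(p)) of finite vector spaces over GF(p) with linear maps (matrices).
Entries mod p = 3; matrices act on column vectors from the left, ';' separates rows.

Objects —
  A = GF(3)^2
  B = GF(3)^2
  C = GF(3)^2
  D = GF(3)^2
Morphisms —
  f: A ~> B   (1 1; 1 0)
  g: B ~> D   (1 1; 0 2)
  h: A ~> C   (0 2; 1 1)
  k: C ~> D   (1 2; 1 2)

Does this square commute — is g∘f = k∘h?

Along f;g (path 1):
  e0=(1,0) f~>(1,1) g~>(2,2)
  e1=(0,1) f~>(1,0) g~>(1,0)
  ⟦path⟧₁ = (2 1; 2 0)
Along h;k (path 2):
  e0=(1,0) h~>(0,1) k~>(2,2)
  e1=(0,1) h~>(2,1) k~>(1,1)
  ⟦path⟧₂ = (2 1; 2 1)
Equal? NO — does not commute

Answer: DOES NOT COMMUTE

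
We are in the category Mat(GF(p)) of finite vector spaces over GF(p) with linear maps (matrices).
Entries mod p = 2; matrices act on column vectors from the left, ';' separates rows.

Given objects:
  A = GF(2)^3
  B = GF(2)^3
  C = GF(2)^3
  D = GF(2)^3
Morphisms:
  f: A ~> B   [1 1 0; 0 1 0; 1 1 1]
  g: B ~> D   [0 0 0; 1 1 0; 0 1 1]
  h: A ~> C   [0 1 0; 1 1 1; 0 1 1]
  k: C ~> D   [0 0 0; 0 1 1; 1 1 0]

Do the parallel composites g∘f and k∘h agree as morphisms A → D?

Path 1 = f;g:
  e0=[1,0,0] f~>[1,0,1] g~>[0,1,1]
  e1=[0,1,0] f~>[1,1,1] g~>[0,0,0]
  e2=[0,0,1] f~>[0,0,1] g~>[0,0,1]
  composite₁ = [0 0 0; 1 0 0; 1 0 1]
Path 2 = h;k:
  e0=[1,0,0] h~>[0,1,0] k~>[0,1,1]
  e1=[0,1,0] h~>[1,1,1] k~>[0,0,0]
  e2=[0,0,1] h~>[0,1,1] k~>[0,0,1]
  composite₂ = [0 0 0; 1 0 0; 1 0 1]
Equal? YES — commutes

Answer: COMMUTES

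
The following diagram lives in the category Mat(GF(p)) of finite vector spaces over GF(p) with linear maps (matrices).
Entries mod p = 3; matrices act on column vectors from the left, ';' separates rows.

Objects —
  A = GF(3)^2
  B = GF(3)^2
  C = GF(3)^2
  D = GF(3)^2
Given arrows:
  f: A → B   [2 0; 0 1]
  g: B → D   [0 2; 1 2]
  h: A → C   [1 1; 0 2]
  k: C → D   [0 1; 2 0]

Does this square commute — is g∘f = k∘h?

1) trace f;g:
  e0=⟨1,0⟩ f→⟨2,0⟩ g→⟨0,2⟩
  e1=⟨0,1⟩ f→⟨0,1⟩ g→⟨2,2⟩
  ⟦path⟧₁ = [0 2; 2 2]
2) trace h;k:
  e0=⟨1,0⟩ h→⟨1,0⟩ k→⟨0,2⟩
  e1=⟨0,1⟩ h→⟨1,2⟩ k→⟨2,2⟩
  ⟦path⟧₂ = [0 2; 2 2]
Equal? same morphism ✓

Answer: COMMUTES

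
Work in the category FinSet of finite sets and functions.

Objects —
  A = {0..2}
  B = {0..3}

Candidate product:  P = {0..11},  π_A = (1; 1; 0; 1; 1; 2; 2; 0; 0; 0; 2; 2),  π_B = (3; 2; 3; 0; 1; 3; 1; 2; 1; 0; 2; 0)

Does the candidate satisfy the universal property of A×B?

Answer: VALID PRODUCT

Work:
|A|·|B| = 3·4 = 12;  |P| = 12
Check the pairing map k ↦ (π_A(k), π_B(k)):
  0 : (1,3)
  1 : (1,2)
  2 : (0,3)
  3 : (1,0)
  4 : (1,1)
  5 : (2,3)
  6 : (2,1)
  7 : (0,2)
  8 : (0,1)
  9 : (0,0)
  10 : (2,2)
  11 : (2,0)
distinct pairs in image: 12 / 12 needed
  → bijection onto A×B; projections well-typed.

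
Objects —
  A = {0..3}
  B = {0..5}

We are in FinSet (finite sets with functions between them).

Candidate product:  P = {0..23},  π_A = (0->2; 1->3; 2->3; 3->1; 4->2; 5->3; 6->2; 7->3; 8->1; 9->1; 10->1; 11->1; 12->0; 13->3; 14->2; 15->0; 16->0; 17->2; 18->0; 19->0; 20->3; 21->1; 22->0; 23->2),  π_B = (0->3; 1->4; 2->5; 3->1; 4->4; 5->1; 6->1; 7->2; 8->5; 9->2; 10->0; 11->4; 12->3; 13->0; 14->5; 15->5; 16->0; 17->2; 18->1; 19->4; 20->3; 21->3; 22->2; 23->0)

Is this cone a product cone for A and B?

|A|·|B| = 4·6 = 24;  |P| = 24
Check the pairing map k ↦ (π_A(k), π_B(k)):
  0 -> (2,3)
  1 -> (3,4)
  2 -> (3,5)
  3 -> (1,1)
  4 -> (2,4)
  5 -> (3,1)
  6 -> (2,1)
  7 -> (3,2)
  8 -> (1,5)
  9 -> (1,2)
  10 -> (1,0)
  11 -> (1,4)
  12 -> (0,3)
  13 -> (3,0)
  14 -> (2,5)
  15 -> (0,5)
  16 -> (0,0)
  17 -> (2,2)
  18 -> (0,1)
  19 -> (0,4)
  20 -> (3,3)
  21 -> (1,3)
  22 -> (0,2)
  23 -> (2,0)
distinct pairs in image: 24 / 24 needed
  → bijection onto A×B; projections well-typed.

Answer: VALID PRODUCT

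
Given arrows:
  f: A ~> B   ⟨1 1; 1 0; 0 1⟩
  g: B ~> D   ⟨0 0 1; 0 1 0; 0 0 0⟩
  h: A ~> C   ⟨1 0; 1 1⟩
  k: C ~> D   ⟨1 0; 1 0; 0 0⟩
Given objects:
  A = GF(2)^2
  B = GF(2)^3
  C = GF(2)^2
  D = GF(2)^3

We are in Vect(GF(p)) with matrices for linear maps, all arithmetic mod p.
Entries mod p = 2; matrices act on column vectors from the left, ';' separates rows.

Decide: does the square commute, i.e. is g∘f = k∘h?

Path 1 = f;g:
  e0=[1,0] f~>[1,1,0] g~>[0,1,0]
  e1=[0,1] f~>[1,0,1] g~>[1,0,0]
  result₁ = ⟨0 1; 1 0; 0 0⟩
Path 2 = h;k:
  e0=[1,0] h~>[1,1] k~>[1,1,0]
  e1=[0,1] h~>[0,1] k~>[0,0,0]
  result₂ = ⟨1 0; 1 0; 0 0⟩
Equal? differ; not commutative

Answer: DOES NOT COMMUTE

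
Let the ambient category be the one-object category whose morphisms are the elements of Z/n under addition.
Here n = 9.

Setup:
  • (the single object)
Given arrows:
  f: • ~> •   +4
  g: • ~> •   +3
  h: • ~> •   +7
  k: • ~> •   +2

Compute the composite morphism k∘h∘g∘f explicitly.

Answer: +7

Derivation:
  0 +4≡4 +3≡7 +7≡5 +2≡7  (mod 9)
result: +7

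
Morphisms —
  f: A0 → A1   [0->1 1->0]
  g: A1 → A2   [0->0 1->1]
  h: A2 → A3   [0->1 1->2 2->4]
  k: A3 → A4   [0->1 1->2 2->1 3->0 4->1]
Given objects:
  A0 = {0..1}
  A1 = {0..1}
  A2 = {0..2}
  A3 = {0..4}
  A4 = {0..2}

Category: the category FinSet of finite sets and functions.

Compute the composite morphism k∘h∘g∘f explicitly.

  0 f→1 g→1 h→2 k→1
  1 f→0 g→0 h→1 k→2
result: [0->1 1->2]

Answer: [0->1 1->2]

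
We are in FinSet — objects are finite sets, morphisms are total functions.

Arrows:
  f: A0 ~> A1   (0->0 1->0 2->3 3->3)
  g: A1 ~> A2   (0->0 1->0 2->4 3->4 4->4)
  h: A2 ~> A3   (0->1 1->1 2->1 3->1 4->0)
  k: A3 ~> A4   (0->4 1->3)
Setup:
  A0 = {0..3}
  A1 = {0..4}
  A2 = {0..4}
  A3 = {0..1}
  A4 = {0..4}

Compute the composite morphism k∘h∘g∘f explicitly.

Answer: (0->3 1->3 2->4 3->4)

Derivation:
  0 f~>0 g~>0 h~>1 k~>3
  1 f~>0 g~>0 h~>1 k~>3
  2 f~>3 g~>4 h~>0 k~>4
  3 f~>3 g~>4 h~>0 k~>4
⟦path⟧: (0->3 1->3 2->4 3->4)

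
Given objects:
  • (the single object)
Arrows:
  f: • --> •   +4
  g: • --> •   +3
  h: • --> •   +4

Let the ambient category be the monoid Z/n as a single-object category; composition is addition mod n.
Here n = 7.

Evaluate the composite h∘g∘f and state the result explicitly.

  0 +4≡4 +3≡0 +4≡4  (mod 7)
⟦path⟧: +4

Answer: +4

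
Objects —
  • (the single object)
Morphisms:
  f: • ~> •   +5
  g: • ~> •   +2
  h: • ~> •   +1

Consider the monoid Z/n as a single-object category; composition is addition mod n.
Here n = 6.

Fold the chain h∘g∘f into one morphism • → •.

  0 +5≡5 +2≡1 +1≡2  (mod 6)
composite: +2

Answer: +2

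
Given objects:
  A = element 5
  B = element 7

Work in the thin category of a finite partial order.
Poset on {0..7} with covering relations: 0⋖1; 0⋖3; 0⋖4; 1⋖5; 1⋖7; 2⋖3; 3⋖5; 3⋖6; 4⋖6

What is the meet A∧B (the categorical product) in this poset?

Answer: A∧B = 1

Trace:
Lower bounds of A=5 and B=7: {0,1}
  0 <= 1
  1 <= 1
glb = 1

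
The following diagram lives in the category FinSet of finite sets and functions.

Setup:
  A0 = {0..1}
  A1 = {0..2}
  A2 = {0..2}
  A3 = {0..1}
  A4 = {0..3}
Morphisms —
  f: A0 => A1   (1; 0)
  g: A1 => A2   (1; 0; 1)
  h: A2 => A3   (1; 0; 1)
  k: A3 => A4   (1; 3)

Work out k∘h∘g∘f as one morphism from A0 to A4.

Answer: (3; 1)

Derivation:
  0 f=>1 g=>0 h=>1 k=>3
  1 f=>0 g=>1 h=>0 k=>1
⟦path⟧: (3; 1)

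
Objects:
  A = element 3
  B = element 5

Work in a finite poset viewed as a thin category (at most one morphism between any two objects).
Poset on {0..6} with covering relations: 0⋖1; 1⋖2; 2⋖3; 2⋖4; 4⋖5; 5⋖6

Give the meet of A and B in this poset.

Answer: A∧B = 2

Derivation:
Common predecessors of 3,5: {0,1,2}
  0 ≤ 2
  1 ≤ 2
  2 ≤ 2
glb = 2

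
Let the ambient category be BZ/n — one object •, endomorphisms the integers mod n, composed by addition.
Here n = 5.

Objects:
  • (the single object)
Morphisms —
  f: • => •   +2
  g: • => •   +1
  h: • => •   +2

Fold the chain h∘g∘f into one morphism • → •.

Answer: +0

Trace:
  0 +2≡2 +1≡3 +2≡0  (mod 5)
⟦path⟧: +0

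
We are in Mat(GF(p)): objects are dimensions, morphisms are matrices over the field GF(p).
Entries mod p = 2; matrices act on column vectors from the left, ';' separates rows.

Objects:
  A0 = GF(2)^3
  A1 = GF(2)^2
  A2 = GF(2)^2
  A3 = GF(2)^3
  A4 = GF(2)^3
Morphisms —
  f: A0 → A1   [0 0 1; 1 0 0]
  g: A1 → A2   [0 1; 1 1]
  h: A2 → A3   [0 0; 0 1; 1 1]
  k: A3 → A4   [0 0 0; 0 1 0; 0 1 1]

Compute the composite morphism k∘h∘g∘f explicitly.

Answer: [0 0 0; 1 0 1; 1 0 0]

Work:
  e0=[1,0,0] f→[0,1] g→[1,1] h→[0,1,0] k→[0,1,1]
  e1=[0,1,0] f→[0,0] g→[0,0] h→[0,0,0] k→[0,0,0]
  e2=[0,0,1] f→[1,0] g→[0,1] h→[0,1,1] k→[0,1,0]
result: [0 0 0; 1 0 1; 1 0 0]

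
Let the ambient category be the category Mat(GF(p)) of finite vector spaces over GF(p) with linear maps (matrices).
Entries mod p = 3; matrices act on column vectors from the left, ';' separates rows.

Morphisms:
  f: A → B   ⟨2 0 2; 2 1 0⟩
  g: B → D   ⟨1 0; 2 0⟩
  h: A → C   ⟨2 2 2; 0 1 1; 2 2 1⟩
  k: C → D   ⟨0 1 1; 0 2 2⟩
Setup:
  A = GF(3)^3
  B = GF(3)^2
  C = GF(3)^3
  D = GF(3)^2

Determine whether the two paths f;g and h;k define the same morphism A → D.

Answer: COMMUTES

Trace:
1) trace f;g:
  e0=(1,0,0) f→(2,2) g→(2,1)
  e1=(0,1,0) f→(0,1) g→(0,0)
  e2=(0,0,1) f→(2,0) g→(2,1)
  ⟦path⟧₁ = ⟨2 0 2; 1 0 1⟩
2) trace h;k:
  e0=(1,0,0) h→(2,0,2) k→(2,1)
  e1=(0,1,0) h→(2,1,2) k→(0,0)
  e2=(0,0,1) h→(2,1,1) k→(2,1)
  ⟦path⟧₂ = ⟨2 0 2; 1 0 1⟩
Equal? same morphism ✓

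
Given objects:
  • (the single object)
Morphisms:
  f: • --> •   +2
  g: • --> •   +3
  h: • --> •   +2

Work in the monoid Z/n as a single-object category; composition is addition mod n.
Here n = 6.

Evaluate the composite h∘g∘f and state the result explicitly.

Answer: +1

Derivation:
  0 +2≡2 +3≡5 +2≡1  (mod 6)
⟦path⟧: +1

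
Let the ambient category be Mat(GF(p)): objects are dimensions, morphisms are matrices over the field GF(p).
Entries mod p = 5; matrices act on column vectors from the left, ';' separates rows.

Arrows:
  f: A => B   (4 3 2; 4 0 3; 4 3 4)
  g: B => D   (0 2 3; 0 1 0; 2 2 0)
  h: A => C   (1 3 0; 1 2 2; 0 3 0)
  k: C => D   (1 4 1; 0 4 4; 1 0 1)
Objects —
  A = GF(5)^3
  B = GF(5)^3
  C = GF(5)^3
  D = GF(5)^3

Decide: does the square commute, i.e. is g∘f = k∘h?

Answer: COMMUTES

Derivation:
Along f;g (path 1):
  e0=(1,0,0) f=>(4,4,4) g=>(0,4,1)
  e1=(0,1,0) f=>(3,0,3) g=>(4,0,1)
  e2=(0,0,1) f=>(2,3,4) g=>(3,3,0)
  ⟦path⟧₁ = (0 4 3; 4 0 3; 1 1 0)
Along h;k (path 2):
  e0=(1,0,0) h=>(1,1,0) k=>(0,4,1)
  e1=(0,1,0) h=>(3,2,3) k=>(4,0,1)
  e2=(0,0,1) h=>(0,2,0) k=>(3,3,0)
  ⟦path⟧₂ = (0 4 3; 4 0 3; 1 1 0)
Equal? same morphism ✓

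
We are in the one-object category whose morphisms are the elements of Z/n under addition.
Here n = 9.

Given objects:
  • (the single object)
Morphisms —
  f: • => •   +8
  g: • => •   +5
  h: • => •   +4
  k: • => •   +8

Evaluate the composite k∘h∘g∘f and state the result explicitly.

Answer: +7

Trace:
  0 +8≡8 +5≡4 +4≡8 +8≡7  (mod 9)
⟦path⟧: +7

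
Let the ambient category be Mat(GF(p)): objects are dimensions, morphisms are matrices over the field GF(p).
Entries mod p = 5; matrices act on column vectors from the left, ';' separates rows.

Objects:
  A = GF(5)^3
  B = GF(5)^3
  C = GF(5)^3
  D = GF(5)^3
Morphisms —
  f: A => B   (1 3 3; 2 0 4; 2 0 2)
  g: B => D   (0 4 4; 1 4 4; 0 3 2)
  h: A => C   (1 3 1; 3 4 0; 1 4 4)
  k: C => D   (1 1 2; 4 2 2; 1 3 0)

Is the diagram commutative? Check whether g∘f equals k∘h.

Answer: COMMUTES

Work:
Path 1 = f;g:
  e0=⟨1,0,0⟩ f=>⟨1,2,2⟩ g=>⟨1,2,0⟩
  e1=⟨0,1,0⟩ f=>⟨3,0,0⟩ g=>⟨0,3,0⟩
  e2=⟨0,0,1⟩ f=>⟨3,4,2⟩ g=>⟨4,2,1⟩
  ⟦path⟧₁ = (1 0 4; 2 3 2; 0 0 1)
Path 2 = h;k:
  e0=⟨1,0,0⟩ h=>⟨1,3,1⟩ k=>⟨1,2,0⟩
  e1=⟨0,1,0⟩ h=>⟨3,4,4⟩ k=>⟨0,3,0⟩
  e2=⟨0,0,1⟩ h=>⟨1,0,4⟩ k=>⟨4,2,1⟩
  ⟦path⟧₂ = (1 0 4; 2 3 2; 0 0 1)
Equal? YES — commutes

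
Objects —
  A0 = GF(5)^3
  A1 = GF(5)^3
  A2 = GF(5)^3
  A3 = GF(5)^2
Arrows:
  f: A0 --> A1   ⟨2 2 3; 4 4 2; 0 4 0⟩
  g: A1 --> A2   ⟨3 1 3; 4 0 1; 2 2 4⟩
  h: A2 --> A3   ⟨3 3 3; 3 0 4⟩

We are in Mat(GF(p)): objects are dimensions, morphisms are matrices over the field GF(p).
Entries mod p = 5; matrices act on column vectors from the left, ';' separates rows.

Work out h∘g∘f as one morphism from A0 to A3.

  e0=[1,0,0] f-->[2,4,0] g-->[0,3,2] h-->[0,3]
  e1=[0,1,0] f-->[2,4,4] g-->[2,2,3] h-->[1,3]
  e2=[0,0,1] f-->[3,2,0] g-->[1,2,0] h-->[4,3]
composite: ⟨0 1 4; 3 3 3⟩

Answer: ⟨0 1 4; 3 3 3⟩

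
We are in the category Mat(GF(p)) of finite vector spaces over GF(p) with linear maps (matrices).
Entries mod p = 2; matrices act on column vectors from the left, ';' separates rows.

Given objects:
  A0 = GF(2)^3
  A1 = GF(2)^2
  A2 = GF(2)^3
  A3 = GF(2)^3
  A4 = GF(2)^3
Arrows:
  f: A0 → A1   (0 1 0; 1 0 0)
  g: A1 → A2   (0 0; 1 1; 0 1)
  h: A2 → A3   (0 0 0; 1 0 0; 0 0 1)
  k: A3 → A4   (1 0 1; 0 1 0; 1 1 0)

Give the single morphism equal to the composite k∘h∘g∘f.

  e0=[1,0,0] f→[0,1] g→[0,1,1] h→[0,0,1] k→[1,0,0]
  e1=[0,1,0] f→[1,0] g→[0,1,0] h→[0,0,0] k→[0,0,0]
  e2=[0,0,1] f→[0,0] g→[0,0,0] h→[0,0,0] k→[0,0,0]
composite: (1 0 0; 0 0 0; 0 0 0)

Answer: (1 0 0; 0 0 0; 0 0 0)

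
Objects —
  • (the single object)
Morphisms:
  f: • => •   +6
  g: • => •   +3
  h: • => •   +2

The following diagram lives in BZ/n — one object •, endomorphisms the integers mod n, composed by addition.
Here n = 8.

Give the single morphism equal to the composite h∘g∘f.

Answer: +3

Work:
  0 +6≡6 +3≡1 +2≡3  (mod 8)
composite: +3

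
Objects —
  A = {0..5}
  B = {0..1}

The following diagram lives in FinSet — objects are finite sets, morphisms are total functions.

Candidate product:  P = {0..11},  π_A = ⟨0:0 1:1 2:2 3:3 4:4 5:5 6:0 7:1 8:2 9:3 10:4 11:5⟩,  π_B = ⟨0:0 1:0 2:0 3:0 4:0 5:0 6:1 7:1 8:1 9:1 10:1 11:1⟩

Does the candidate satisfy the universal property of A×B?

Answer: VALID PRODUCT

Work:
|A|·|B| = 6·2 = 12;  |P| = 12
Check the pairing map k ↦ (π_A(k), π_B(k)):
  0 : (0,0)
  1 : (1,0)
  2 : (2,0)
  3 : (3,0)
  4 : (4,0)
  5 : (5,0)
  6 : (0,1)
  7 : (1,1)
  8 : (2,1)
  9 : (3,1)
  10 : (4,1)
  11 : (5,1)
distinct pairs in image: 12 / 12 needed
  → bijection onto A×B; projections well-typed.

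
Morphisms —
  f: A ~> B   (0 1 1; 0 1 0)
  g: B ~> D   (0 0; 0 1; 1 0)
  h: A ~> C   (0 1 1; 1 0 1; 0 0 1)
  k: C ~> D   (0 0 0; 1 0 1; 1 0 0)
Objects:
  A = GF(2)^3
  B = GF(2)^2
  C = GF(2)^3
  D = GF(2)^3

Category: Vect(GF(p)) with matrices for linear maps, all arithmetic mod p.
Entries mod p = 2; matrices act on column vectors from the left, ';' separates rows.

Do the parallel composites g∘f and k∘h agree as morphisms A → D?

Path 1 = f;g:
  e0=(1,0,0) f~>(0,0) g~>(0,0,0)
  e1=(0,1,0) f~>(1,1) g~>(0,1,1)
  e2=(0,0,1) f~>(1,0) g~>(0,0,1)
  composite₁ = (0 0 0; 0 1 0; 0 1 1)
Path 2 = h;k:
  e0=(1,0,0) h~>(0,1,0) k~>(0,0,0)
  e1=(0,1,0) h~>(1,0,0) k~>(0,1,1)
  e2=(0,0,1) h~>(1,1,1) k~>(0,0,1)
  composite₂ = (0 0 0; 0 1 0; 0 1 1)
Equal? YES — commutes

Answer: COMMUTES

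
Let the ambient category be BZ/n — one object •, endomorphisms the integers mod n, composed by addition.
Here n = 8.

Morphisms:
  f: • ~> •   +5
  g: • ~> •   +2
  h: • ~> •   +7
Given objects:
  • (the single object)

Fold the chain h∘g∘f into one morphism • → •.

  0 +5≡5 +2≡7 +7≡6  (mod 8)
result: +6

Answer: +6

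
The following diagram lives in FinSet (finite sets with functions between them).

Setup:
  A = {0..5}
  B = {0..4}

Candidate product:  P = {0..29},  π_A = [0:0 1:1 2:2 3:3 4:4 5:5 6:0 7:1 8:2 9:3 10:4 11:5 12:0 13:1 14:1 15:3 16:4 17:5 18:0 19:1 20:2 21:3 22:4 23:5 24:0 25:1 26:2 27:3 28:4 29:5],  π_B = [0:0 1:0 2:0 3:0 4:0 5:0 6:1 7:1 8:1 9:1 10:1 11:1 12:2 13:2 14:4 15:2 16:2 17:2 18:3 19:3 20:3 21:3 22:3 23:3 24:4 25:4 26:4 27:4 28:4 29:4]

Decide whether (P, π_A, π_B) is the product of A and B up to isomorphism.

|A|·|B| = 6·5 = 30;  |P| = 30
Check the pairing map k ↦ (π_A(k), π_B(k)):
  0 : (0,0)
  1 : (1,0)
  2 : (2,0)
  3 : (3,0)
  4 : (4,0)
  5 : (5,0)
  6 : (0,1)
  7 : (1,1)
  8 : (2,1)
  9 : (3,1)
  10 : (4,1)
  11 : (5,1)
  12 : (0,2)
  13 : (1,2)
  14 : (1,4)
  15 : (3,2)
  16 : (4,2)
  17 : (5,2)
  18 : (0,3)
  19 : (1,3)
  20 : (2,3)
  21 : (3,3)
  22 : (4,3)
  23 : (5,3)
  24 : (0,4)
  25 : (1,4)  ✗ repeats pair of k=14
  26 : (2,4)
  27 : (3,4)
  28 : (4,4)
  29 : (5,4)
distinct pairs in image: 29 / 30 needed
  → (1,4) hit at k=14 and k=25

Answer: NOT A VALID PRODUCT — duplicate pair at indices 25,14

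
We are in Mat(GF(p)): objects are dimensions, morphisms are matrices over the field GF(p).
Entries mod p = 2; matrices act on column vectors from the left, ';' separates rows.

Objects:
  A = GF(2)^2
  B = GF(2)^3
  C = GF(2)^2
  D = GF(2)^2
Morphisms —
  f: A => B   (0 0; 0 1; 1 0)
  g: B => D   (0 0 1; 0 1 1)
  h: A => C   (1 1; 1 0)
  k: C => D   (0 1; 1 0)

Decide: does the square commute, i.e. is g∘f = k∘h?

Path 1 = f;g:
  e0=[1,0] f=>[0,0,1] g=>[1,1]
  e1=[0,1] f=>[0,1,0] g=>[0,1]
  result₁ = (1 0; 1 1)
Path 2 = h;k:
  e0=[1,0] h=>[1,1] k=>[1,1]
  e1=[0,1] h=>[1,0] k=>[0,1]
  result₂ = (1 0; 1 1)
Equal? same morphism ✓

Answer: COMMUTES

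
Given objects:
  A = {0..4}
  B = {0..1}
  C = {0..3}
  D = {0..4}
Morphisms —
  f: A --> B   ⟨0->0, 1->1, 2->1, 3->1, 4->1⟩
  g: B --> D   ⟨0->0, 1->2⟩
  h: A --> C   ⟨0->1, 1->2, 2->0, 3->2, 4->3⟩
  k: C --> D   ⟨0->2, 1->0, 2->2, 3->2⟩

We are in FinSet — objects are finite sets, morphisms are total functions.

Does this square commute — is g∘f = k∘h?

Answer: COMMUTES

Work:
Along f;g (path 1):
  0 f-->0 g-->0
  1 f-->1 g-->2
  2 f-->1 g-->2
  3 f-->1 g-->2
  4 f-->1 g-->2
  result₁ = ⟨0->0, 1->2, 2->2, 3->2, 4->2⟩
Along h;k (path 2):
  0 h-->1 k-->0
  1 h-->2 k-->2
  2 h-->0 k-->2
  3 h-->2 k-->2
  4 h-->3 k-->2
  result₂ = ⟨0->0, 1->2, 2->2, 3->2, 4->2⟩
Equal? equal; square commutes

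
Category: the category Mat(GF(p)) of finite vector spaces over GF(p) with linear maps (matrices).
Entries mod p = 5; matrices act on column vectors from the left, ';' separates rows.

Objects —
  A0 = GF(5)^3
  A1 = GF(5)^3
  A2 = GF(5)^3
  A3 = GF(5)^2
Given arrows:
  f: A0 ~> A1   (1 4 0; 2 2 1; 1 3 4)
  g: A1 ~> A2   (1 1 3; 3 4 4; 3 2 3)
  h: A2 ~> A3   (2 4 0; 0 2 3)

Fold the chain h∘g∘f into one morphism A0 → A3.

  e0=[1,0,0] f~>[1,2,1] g~>[1,0,0] h~>[2,0]
  e1=[0,1,0] f~>[4,2,3] g~>[0,2,0] h~>[3,4]
  e2=[0,0,1] f~>[0,1,4] g~>[3,0,4] h~>[1,2]
result: (2 3 1; 0 4 2)

Answer: (2 3 1; 0 4 2)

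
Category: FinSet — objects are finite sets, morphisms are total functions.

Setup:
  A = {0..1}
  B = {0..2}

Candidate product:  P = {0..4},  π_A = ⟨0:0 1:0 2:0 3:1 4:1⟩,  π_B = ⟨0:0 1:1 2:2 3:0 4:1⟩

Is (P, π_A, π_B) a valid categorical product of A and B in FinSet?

|A|·|B| = 2·3 = 6;  |P| = 5
  → cardinalities differ; no bijection possible.

Answer: NOT A VALID PRODUCT — |P|=5 ≠ |A|·|B|=6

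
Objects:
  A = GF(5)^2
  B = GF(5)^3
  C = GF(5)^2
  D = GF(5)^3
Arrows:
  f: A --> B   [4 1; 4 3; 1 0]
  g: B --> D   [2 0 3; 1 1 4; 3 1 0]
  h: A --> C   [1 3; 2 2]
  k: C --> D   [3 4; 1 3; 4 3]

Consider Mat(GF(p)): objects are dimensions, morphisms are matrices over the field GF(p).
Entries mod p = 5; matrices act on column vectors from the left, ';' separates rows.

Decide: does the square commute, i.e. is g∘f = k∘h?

Along f;g (path 1):
  e0=[1,0] f-->[4,4,1] g-->[1,2,1]
  e1=[0,1] f-->[1,3,0] g-->[2,4,1]
  result₁ = [1 2; 2 4; 1 1]
Along h;k (path 2):
  e0=[1,0] h-->[1,2] k-->[1,2,0]
  e1=[0,1] h-->[3,2] k-->[2,4,3]
  result₂ = [1 2; 2 4; 0 3]
Equal? NO — does not commute

Answer: DOES NOT COMMUTE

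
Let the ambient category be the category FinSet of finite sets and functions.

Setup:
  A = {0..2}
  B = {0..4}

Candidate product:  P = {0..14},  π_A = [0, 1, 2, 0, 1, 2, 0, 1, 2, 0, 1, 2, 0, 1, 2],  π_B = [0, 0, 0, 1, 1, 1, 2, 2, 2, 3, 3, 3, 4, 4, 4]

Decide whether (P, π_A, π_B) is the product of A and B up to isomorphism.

|A|·|B| = 3·5 = 15;  |P| = 15
Check the pairing map k ↦ (π_A(k), π_B(k)):
  0 ↦ (0,0)
  1 ↦ (1,0)
  2 ↦ (2,0)
  3 ↦ (0,1)
  4 ↦ (1,1)
  5 ↦ (2,1)
  6 ↦ (0,2)
  7 ↦ (1,2)
  8 ↦ (2,2)
  9 ↦ (0,3)
  10 ↦ (1,3)
  11 ↦ (2,3)
  12 ↦ (0,4)
  13 ↦ (1,4)
  14 ↦ (2,4)
distinct pairs in image: 15 / 15 needed
  → bijection onto A×B; projections well-typed.

Answer: VALID PRODUCT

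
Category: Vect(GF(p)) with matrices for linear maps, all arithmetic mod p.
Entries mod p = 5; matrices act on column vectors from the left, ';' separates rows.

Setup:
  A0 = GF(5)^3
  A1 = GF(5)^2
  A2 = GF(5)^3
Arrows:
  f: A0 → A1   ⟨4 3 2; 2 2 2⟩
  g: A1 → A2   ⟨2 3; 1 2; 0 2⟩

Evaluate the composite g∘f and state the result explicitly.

Answer: ⟨4 2 0; 3 2 1; 4 4 4⟩

Derivation:
  e0=(1,0,0) f→(4,2) g→(4,3,4)
  e1=(0,1,0) f→(3,2) g→(2,2,4)
  e2=(0,0,1) f→(2,2) g→(0,1,4)
⟦path⟧: ⟨4 2 0; 3 2 1; 4 4 4⟩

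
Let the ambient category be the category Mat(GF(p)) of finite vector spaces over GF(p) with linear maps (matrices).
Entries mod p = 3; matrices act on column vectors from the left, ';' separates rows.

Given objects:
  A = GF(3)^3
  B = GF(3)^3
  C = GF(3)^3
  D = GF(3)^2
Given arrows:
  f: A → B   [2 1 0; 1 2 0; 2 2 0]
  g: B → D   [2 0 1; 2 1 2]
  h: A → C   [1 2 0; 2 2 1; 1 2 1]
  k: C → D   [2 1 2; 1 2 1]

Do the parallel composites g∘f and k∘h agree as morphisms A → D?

1) trace f;g:
  e0=⟨1,0,0⟩ f→⟨2,1,2⟩ g→⟨0,0⟩
  e1=⟨0,1,0⟩ f→⟨1,2,2⟩ g→⟨1,2⟩
  e2=⟨0,0,1⟩ f→⟨0,0,0⟩ g→⟨0,0⟩
  ⟦path⟧₁ = [0 1 0; 0 2 0]
2) trace h;k:
  e0=⟨1,0,0⟩ h→⟨1,2,1⟩ k→⟨0,0⟩
  e1=⟨0,1,0⟩ h→⟨2,2,2⟩ k→⟨1,2⟩
  e2=⟨0,0,1⟩ h→⟨0,1,1⟩ k→⟨0,0⟩
  ⟦path⟧₂ = [0 1 0; 0 2 0]
Equal? YES — commutes

Answer: COMMUTES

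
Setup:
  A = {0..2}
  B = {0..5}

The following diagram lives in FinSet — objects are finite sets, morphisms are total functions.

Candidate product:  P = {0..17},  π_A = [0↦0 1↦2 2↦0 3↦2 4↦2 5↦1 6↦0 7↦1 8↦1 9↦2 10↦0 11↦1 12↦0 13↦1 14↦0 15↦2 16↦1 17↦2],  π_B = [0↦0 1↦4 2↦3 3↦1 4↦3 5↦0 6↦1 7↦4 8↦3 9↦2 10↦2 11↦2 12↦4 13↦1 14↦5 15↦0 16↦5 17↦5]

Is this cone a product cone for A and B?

|A|·|B| = 3·6 = 18;  |P| = 18
Check the pairing map k ↦ (π_A(k), π_B(k)):
  0 ↦ (0,0)
  1 ↦ (2,4)
  2 ↦ (0,3)
  3 ↦ (2,1)
  4 ↦ (2,3)
  5 ↦ (1,0)
  6 ↦ (0,1)
  7 ↦ (1,4)
  8 ↦ (1,3)
  9 ↦ (2,2)
  10 ↦ (0,2)
  11 ↦ (1,2)
  12 ↦ (0,4)
  13 ↦ (1,1)
  14 ↦ (0,5)
  15 ↦ (2,0)
  16 ↦ (1,5)
  17 ↦ (2,5)
distinct pairs in image: 18 / 18 needed
  → bijection onto A×B; projections well-typed.

Answer: VALID PRODUCT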